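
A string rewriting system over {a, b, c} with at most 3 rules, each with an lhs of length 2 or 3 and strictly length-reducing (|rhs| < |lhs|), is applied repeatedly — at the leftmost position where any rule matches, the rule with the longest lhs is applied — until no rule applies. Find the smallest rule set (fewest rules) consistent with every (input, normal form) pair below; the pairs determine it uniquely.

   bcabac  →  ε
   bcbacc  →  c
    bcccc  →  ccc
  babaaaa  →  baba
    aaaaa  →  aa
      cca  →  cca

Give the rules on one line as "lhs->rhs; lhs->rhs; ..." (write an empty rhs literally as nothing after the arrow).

  | bcabac => aabac => aabc => aaa => ε
  | bcbacc => abacc => abcc => aac => ac => c
  | bcccc => accc => ccc
  | babaaaa => baba

aaa->; ac->c; bc->a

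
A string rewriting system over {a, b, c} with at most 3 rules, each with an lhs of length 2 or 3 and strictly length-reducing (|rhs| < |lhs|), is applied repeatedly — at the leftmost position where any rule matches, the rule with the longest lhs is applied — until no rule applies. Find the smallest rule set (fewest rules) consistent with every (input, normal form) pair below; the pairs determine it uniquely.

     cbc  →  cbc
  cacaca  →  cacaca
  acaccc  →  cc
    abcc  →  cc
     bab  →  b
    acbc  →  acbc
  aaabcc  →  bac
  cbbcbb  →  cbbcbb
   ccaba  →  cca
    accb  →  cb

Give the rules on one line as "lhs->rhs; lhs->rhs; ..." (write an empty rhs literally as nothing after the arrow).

  | cbc
  | cacaca
  | acaccc => accc => cc
  | abcc => cc

aac->ba; ab->; acc->c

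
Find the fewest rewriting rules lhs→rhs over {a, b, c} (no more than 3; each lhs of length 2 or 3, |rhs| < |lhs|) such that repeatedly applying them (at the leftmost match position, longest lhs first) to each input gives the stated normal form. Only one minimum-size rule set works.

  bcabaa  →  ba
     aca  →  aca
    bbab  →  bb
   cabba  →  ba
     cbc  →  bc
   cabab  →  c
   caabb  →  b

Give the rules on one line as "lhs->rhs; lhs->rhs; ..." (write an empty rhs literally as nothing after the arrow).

ab->; caa->a; cb->b

  | bcabaa => bcaa => ba
  | aca
  | bbab => bb
  | cabba => cba => ba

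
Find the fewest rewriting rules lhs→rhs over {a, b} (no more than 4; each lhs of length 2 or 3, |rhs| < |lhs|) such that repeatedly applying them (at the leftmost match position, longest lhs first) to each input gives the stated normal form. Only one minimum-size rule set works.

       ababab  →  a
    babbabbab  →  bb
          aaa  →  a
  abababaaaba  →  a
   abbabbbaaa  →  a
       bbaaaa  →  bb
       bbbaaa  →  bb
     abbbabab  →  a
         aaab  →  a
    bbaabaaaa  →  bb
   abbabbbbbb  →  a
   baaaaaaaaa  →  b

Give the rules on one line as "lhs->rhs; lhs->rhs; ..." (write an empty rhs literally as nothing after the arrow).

  | ababab => aabab => abab => aab => ab => a
  | babbabbab => bbbabbab => bbabbab => bbbbab => bbbab => bbab => bbb => bb
  | aaa => aa => a
  | abababaaaba => aababaaaba => ababaaaba => aabaaaba => abaaaba => aaaaba => aaaba => aaba => aba => aa => a

aa->a; ab->a; ba->b; bbb->bb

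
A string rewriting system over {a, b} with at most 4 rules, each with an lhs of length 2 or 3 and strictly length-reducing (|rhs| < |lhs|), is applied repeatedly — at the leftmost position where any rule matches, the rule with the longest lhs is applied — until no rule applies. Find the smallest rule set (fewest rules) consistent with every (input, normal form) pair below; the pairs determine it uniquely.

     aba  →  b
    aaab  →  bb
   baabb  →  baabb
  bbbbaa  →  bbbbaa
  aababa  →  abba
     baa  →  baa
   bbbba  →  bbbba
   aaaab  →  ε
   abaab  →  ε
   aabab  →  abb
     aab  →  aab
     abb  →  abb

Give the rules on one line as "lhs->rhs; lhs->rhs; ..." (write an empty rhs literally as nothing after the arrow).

  | aba => b
  | aaab => bb
  | baabb
  | bbbbaa

aaa->b; aba->b; bab->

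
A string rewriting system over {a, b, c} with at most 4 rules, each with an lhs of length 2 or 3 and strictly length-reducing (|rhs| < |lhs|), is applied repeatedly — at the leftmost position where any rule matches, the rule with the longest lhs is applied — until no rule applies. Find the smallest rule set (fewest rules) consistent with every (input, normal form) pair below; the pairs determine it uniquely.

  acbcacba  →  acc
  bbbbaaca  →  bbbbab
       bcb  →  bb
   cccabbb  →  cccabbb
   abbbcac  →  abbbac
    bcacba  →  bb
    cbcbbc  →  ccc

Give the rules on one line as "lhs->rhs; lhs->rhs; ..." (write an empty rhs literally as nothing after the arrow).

  | acbcacba => accacba => accaca => accb => acc
  | bbbbaaca => bbbbab
  | bcb => bb
  | cccabbb

aca->b; bc->b; cb->c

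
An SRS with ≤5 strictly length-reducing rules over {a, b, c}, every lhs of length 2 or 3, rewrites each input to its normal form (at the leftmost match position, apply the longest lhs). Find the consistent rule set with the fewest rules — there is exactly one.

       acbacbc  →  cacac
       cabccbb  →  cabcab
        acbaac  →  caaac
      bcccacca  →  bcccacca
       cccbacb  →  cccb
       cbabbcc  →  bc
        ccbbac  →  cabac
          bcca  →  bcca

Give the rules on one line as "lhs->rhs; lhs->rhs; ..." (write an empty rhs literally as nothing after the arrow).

  | acbacbc => caacbc => cacac
  | cabccbb => cabcab
  | acbaac => caaac
  | bcccacca

acb->ca; bbc->b; cba->; cbb->ab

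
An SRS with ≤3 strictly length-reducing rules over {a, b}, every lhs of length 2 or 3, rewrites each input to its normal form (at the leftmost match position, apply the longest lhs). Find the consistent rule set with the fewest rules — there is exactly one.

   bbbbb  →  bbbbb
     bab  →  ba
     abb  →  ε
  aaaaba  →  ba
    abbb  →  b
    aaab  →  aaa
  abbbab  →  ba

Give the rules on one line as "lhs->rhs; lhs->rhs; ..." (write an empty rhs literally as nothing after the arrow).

ab->a; aba->ba; abb->

  | bbbbb
  | bab => ba
  | abb => ε
  | aaaaba => aaaba => aaba => aba => ba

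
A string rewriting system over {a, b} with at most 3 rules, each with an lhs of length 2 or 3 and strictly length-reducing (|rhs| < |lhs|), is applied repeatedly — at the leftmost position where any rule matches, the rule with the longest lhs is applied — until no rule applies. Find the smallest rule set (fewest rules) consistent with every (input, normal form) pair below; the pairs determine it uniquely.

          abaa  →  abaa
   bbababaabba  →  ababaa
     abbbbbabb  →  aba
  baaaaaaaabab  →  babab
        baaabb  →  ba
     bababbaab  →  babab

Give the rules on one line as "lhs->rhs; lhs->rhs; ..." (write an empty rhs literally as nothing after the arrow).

aab->ab; bb->

  | abaa
  | bbababaabba => ababaabba => abababba => ababaa
  | abbbbbabb => abbbabb => ababb => aba
  | baaaaaaaabab => baaaaaaabab => baaaaaabab => baaaaabab => baaaabab => baaabab => baabab => babab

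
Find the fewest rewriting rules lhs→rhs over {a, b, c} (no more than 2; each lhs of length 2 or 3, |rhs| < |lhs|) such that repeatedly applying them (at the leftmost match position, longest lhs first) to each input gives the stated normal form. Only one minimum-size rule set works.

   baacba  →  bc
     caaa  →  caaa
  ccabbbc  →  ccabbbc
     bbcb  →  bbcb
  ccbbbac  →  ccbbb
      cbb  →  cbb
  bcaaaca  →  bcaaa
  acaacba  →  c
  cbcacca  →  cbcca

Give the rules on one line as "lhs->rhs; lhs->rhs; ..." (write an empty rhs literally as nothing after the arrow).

  | baacba => baba => bc
  | caaa
  | ccabbbc
  | bbcb

aba->c; ac->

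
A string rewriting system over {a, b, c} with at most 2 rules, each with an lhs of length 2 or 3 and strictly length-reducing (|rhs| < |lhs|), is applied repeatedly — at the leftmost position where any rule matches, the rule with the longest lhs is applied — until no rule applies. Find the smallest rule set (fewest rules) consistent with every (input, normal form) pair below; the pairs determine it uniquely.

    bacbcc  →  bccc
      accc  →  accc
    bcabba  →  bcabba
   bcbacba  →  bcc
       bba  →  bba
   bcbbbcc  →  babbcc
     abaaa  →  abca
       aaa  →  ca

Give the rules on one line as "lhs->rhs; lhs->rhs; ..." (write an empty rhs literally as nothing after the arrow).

aa->c; cb->a

  | bacbcc => baacc => bccc
  | accc
  | bcabba
  | bcbacba => baacba => bccba => bcaa => bcc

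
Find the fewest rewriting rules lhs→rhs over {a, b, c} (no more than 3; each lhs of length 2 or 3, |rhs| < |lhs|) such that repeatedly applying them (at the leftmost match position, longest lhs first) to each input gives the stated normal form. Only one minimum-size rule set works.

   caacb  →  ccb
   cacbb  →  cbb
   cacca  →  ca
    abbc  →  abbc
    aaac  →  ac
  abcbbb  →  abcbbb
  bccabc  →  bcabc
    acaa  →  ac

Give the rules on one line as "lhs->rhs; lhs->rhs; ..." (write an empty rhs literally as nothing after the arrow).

  | caacb => ccb
  | cacbb => cbb
  | cacca => cca => ca
  | abbc

aa->; cac->c; cca->ca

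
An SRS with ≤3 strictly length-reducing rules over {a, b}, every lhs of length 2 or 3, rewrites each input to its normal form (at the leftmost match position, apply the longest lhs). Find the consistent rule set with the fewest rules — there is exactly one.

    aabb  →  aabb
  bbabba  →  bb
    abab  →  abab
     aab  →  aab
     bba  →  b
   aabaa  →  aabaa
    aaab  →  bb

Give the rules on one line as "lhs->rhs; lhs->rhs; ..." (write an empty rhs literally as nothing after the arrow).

  | aabb
  | bbabba => bbba => bb
  | abab
  | aab

aaa->b; bba->b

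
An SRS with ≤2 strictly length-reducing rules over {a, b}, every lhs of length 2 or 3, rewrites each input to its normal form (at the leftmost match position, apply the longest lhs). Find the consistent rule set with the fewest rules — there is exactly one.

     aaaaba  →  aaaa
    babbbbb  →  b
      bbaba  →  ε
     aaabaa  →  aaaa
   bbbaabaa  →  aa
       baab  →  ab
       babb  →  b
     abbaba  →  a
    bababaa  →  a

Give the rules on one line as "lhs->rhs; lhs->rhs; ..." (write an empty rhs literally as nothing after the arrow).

ba->; bb->b

  | aaaaba => aaaa
  | babbbbb => bbbbb => bbbb => bbb => bb => b
  | bbaba => baba => ba => ε
  | aaabaa => aaaa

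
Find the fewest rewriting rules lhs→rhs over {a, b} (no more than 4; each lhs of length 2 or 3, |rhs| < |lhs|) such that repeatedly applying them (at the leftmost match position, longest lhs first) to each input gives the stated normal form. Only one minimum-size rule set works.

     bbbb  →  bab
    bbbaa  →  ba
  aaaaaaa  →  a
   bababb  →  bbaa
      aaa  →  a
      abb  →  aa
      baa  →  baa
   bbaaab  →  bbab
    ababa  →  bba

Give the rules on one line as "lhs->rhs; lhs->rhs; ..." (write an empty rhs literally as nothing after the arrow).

  | bbbb => bab
  | bbbaa => baaa => ba
  | aaaaaaa => aaaaa => aaa => a
  | bababb => bbabb => bbaa

aaa->a; aba->ba; abb->aa; bbb->ba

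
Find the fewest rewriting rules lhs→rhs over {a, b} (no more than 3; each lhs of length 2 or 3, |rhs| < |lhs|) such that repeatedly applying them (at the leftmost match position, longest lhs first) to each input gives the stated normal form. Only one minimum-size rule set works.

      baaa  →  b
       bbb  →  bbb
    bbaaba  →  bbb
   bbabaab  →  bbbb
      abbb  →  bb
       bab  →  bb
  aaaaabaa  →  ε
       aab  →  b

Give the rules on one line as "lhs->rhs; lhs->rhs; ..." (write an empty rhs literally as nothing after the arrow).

  | baaa => baa => ba => b
  | bbb
  | bbaaba => bbaba => bbba => bbb
  | bbabaab => bbbaab => bbbab => bbbb

aa->; ab->; ba->b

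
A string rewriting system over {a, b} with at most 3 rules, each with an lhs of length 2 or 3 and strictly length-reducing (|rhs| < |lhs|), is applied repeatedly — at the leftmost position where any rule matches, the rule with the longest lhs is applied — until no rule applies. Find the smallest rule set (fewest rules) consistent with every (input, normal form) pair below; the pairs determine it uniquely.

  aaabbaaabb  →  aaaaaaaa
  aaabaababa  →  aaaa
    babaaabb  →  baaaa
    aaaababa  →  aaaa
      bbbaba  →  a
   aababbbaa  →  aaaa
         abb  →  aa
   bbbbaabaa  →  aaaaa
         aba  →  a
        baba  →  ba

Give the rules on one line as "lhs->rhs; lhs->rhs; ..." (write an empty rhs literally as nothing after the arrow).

  | aaabbaaabb => aaaaaaabb => aaaaaaaa
  | aaabaababa => aaaababa => aaaaba => aaaa
  | babaaabb => baaabb => baaaa
  | aaaababa => aaaaba => aaaa

aba->a; bb->a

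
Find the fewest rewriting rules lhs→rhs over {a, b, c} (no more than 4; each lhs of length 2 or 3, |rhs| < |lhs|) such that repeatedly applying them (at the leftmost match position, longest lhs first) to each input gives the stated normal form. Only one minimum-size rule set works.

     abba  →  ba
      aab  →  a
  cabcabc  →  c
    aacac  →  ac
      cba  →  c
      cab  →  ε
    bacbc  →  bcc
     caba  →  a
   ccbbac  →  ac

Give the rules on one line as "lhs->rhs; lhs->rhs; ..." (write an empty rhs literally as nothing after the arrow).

aa->c; ab->; ca->a; cb->a

  | abba => ba
  | aab => cb => a
  | cabcabc => abcabc => cabc => abc => c
  | aacac => ccac => cac => ac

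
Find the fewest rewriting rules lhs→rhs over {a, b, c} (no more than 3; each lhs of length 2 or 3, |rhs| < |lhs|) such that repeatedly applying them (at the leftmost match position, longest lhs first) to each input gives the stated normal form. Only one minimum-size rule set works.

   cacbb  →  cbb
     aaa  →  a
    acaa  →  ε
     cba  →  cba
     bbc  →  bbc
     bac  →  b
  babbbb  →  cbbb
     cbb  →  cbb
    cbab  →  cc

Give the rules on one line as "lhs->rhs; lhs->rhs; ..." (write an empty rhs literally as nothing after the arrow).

  | cacbb => cbb
  | aaa => a
  | acaa => aa => ε
  | cba

aa->; ac->; bab->c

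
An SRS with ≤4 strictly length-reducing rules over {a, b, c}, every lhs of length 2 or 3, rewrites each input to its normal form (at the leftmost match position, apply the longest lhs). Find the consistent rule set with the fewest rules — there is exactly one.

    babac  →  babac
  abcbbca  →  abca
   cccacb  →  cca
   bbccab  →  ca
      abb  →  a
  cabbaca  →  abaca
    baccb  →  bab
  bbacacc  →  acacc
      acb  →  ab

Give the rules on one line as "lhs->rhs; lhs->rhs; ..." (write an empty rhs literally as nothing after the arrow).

bb->; cab->a; cb->b

  | babac
  | abcbbca => abbbca => abca
  | cccacb => cccab => cca
  | bbccab => ccab => ca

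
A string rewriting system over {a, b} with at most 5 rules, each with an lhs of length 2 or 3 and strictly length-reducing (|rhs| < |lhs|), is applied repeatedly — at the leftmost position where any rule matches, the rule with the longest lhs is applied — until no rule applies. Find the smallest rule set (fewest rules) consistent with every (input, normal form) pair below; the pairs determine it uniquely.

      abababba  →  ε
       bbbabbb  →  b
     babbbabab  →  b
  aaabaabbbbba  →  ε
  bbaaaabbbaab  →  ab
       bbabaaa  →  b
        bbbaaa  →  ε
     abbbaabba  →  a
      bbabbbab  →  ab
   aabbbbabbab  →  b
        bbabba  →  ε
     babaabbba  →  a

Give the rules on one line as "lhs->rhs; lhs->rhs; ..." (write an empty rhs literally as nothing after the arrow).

aa->; aaa->b; ba->; bb->

  | abababba => ababba => abba => aa => ε
  | bbbabbb => babbb => bbb => b
  | babbbabab => bbbabab => babab => bab => b
  | aaabaabbbbba => bbaabbbbba => aabbbbba => bbbbba => bbba => ba => ε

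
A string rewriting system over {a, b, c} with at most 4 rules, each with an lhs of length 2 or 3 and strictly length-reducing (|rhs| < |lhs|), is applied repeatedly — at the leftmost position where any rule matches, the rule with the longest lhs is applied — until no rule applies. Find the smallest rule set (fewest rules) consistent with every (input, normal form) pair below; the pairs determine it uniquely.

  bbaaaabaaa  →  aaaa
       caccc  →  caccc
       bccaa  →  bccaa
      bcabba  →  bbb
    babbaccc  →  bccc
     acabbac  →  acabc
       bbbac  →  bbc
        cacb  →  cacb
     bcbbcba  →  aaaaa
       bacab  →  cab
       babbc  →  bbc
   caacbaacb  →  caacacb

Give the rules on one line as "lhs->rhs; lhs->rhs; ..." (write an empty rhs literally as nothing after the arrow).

  | bbaaaabaaa => baaabaaa => aabaaa => aaaa
  | caccc
  | bccaa
  | bcabba => bbbba => bbb

ba->; bca->bb; bcb->aa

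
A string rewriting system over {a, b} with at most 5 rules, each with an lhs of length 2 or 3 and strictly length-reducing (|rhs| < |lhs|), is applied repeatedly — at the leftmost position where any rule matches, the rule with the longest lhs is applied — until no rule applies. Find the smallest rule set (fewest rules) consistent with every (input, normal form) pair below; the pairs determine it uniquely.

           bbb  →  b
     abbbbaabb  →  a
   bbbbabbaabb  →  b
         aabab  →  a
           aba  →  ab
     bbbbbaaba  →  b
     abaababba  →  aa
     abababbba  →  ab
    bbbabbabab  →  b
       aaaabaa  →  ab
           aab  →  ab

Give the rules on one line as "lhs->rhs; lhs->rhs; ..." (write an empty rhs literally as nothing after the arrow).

  | bbb => bb => b
  | abbbbaabb => abbaabb => aaabb => aabb => abb => a
  | bbbbabbaabb => bbbabbaabb => bbabbaabb => babbaabb => bbbaabb => bbaabb => baabb => babb => bbb => bb => b
  | aabab => abab => abb => a

aab->ab; abb->a; ba->b; bb->b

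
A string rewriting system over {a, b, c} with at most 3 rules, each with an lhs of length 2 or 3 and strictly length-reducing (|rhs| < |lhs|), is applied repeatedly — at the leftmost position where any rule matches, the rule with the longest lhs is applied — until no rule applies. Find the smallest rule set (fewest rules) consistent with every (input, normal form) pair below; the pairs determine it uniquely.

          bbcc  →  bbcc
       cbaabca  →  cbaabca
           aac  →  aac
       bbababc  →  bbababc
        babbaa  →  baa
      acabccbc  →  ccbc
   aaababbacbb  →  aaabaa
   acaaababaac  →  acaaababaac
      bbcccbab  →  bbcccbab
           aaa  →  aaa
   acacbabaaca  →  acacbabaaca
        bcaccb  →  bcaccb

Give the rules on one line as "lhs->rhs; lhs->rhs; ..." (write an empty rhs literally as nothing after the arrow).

  | bbcc
  | cbaabca
  | aac
  | bbababc

abb->; cab->bb; cbb->a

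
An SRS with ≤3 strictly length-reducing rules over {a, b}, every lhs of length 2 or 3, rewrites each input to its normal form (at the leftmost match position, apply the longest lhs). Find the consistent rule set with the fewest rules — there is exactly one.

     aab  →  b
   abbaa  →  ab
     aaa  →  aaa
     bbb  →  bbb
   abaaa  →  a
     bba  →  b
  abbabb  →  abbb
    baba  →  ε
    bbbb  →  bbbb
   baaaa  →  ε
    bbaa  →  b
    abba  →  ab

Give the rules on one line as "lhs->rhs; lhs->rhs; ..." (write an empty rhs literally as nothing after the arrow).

aab->b; ba->; baa->ba

  | aab => b
  | abbaa => abba => ab
  | aaa
  | bbb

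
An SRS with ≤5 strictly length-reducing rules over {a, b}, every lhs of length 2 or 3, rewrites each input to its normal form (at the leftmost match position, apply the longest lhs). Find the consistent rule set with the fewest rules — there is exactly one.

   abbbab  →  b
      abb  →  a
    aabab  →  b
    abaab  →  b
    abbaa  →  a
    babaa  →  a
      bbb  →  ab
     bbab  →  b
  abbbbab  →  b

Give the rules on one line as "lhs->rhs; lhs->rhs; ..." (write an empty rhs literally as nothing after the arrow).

aa->a; aab->b; ba->; bb->a

  | abbbab => aabab => bab => b
  | abb => aa => a
  | aabab => bab => b
  | abaab => aab => b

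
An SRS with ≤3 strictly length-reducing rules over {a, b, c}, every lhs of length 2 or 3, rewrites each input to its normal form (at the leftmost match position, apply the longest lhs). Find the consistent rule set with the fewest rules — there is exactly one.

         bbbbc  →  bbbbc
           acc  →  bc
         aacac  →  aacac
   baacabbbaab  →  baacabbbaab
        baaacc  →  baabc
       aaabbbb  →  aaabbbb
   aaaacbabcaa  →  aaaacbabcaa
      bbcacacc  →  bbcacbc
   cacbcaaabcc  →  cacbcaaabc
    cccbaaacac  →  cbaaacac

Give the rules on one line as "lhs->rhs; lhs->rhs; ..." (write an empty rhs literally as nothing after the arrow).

acc->bc; cc->c

  | bbbbc
  | acc => bc
  | aacac
  | baacabbbaab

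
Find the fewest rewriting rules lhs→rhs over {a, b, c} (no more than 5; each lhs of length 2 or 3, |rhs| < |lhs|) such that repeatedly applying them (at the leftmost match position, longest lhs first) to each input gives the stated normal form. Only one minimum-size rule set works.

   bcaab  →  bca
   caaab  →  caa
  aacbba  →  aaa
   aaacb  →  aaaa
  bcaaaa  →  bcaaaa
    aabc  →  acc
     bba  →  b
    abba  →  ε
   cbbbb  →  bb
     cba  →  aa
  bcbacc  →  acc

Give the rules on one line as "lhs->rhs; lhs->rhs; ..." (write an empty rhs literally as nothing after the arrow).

ab->; abc->cc; ba->; cb->a

  | bcaab => bca
  | caaab => caa
  | aacbba => aaaba => aaa
  | aaacb => aaaa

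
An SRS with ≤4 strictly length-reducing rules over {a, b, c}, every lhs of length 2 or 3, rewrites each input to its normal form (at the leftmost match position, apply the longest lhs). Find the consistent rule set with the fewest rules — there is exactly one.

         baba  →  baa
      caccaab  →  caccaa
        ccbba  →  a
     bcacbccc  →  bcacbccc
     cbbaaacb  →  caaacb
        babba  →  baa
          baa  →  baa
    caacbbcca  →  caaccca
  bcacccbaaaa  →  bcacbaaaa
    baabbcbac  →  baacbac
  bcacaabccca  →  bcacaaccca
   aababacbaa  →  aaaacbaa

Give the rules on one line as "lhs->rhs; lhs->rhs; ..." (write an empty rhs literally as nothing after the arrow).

ab->a; bb->; ccb->b

  | baba => baa
  | caccaab => caccaa
  | ccbba => bba => a
  | bcacbccc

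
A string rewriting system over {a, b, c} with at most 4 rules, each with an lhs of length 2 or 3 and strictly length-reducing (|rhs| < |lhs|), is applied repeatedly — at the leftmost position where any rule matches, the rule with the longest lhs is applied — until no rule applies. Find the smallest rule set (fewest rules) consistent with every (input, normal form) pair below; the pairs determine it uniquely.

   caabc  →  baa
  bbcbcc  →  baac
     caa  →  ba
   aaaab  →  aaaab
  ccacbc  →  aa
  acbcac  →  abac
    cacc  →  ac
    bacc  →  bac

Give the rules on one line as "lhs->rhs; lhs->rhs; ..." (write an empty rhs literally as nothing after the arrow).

  | caabc => babc => baa
  | bbcbcc => babcc => baac
  | caa => ba
  | aaaab

bc->a; ca->b; cc->c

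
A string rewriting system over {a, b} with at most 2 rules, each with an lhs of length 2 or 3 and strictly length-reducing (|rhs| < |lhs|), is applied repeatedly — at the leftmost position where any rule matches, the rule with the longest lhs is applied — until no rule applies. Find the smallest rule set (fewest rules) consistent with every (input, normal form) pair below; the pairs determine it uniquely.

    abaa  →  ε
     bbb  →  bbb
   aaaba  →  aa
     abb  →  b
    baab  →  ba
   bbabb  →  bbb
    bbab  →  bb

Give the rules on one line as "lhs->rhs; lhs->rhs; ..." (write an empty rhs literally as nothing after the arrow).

ab->; aba->ab

  | abaa => aba => ab => ε
  | bbb
  | aaaba => aaab => aa
  | abb => b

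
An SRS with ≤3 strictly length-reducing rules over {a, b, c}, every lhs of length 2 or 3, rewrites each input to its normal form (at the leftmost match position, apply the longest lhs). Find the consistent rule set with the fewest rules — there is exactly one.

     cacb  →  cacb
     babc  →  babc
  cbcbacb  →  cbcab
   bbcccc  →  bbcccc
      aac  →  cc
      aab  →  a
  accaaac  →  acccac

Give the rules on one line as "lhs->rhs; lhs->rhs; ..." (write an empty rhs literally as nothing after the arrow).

  | cacb
  | babc
  | cbcbacb => cbcab
  | bbcccc

aa->c; aab->a; bac->a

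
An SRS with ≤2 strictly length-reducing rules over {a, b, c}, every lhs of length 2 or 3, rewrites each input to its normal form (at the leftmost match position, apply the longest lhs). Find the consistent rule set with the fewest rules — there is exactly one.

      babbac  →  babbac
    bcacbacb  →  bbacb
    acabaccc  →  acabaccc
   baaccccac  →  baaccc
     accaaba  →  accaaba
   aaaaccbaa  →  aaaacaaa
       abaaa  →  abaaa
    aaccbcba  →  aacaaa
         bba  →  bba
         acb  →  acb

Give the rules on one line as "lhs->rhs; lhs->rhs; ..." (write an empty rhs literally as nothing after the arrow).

cac->; cba->aa

  | babbac
  | bcacbacb => bbacb
  | acabaccc
  | baaccccac => baaccc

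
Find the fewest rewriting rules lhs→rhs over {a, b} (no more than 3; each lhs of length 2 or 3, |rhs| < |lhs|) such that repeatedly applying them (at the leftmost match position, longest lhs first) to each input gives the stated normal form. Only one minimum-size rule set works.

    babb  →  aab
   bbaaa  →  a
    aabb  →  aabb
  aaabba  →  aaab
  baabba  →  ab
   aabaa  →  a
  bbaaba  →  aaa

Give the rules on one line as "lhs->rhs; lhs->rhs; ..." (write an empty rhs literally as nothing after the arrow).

  | babb => aab
  | bbaaa => baa => a
  | aabb
  | aaabba => aaab

aba->ba; ba->; bab->aa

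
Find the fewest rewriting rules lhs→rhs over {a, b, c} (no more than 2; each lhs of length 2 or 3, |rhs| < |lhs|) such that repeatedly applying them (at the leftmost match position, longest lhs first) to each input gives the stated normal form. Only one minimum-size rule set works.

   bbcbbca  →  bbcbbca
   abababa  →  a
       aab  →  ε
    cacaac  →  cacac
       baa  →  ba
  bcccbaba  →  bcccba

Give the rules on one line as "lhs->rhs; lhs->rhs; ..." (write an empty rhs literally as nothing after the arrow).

aa->a; ab->

  | bbcbbca
  | abababa => ababa => aba => a
  | aab => ab => ε
  | cacaac => cacac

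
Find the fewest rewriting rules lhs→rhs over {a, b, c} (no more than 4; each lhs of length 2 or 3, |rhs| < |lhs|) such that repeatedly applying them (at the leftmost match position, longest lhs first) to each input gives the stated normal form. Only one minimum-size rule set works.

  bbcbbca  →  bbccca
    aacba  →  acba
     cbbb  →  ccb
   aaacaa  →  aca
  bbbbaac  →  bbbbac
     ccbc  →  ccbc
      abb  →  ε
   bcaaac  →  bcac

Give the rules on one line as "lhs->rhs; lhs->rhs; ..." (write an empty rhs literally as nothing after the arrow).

aa->a; abb->; cbb->cc

  | bbcbbca => bbccca
  | aacba => acba
  | cbbb => ccb
  | aaacaa => aacaa => acaa => aca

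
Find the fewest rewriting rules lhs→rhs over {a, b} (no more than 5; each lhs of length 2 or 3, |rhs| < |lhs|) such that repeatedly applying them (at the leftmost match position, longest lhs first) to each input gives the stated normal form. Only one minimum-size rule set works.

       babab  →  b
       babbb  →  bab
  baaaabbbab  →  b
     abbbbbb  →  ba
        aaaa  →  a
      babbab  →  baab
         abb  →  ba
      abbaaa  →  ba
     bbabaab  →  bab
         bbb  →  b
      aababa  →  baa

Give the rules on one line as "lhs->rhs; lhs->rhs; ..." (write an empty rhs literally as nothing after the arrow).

  | babab => bbb => bb => b
  | babbb => bbab => bab
  | baaaabbbab => babbbab => bbabab => babab => bbb => bb => b
  | abbbbbb => babbbb => bbabb => babb => bba => ba

aaa->; aba->b; abb->ba; bb->b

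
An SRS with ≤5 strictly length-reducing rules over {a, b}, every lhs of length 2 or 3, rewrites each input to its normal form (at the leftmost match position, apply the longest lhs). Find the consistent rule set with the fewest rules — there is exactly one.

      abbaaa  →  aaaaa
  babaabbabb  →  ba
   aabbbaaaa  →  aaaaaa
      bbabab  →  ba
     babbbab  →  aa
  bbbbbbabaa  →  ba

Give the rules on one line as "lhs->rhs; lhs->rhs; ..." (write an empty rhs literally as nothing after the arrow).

  | abbaaa => aaaaa
  | babaabbabb => abaabbabb => aabbbabb => babbabb => abbabb => aaabb => abab => aab => ba
  | aabbbaaaa => babbaaaa => abbaaaa => aaaaaa
  | bbabab => babab => abab => aab => ba

aab->ba; abb->aa; baa->ab; bab->ab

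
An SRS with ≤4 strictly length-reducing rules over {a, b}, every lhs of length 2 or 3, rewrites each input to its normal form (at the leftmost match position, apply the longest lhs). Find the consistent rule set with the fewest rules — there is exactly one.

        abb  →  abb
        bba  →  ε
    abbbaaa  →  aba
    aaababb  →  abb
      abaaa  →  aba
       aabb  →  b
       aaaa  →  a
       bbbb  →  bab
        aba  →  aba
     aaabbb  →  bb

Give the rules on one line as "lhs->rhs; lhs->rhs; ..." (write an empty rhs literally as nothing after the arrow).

  | abb
  | bba => ε
  | abbbaaa => abaaaa => abaaa => abaa => aba
  | aaababb => aababb => abb

aa->a; aab->; bba->; bbb->ba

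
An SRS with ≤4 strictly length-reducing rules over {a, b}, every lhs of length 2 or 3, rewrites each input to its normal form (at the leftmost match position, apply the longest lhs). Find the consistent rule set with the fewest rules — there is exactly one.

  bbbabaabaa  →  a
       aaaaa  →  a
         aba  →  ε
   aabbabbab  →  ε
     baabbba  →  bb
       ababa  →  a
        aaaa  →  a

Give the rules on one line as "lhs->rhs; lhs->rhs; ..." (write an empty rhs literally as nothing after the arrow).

  | bbbabaabaa => bbbaaabaa => bbaabaa => babaa => baaa => aa => a
  | aaaaa => aaaa => aaa => aa => a
  | aba => ba => ε
  | aabbabbab => abbabbab => bbabbab => bbabab => bbaab => bab => ba => ε

aa->a; ab->b; ba->; bab->ba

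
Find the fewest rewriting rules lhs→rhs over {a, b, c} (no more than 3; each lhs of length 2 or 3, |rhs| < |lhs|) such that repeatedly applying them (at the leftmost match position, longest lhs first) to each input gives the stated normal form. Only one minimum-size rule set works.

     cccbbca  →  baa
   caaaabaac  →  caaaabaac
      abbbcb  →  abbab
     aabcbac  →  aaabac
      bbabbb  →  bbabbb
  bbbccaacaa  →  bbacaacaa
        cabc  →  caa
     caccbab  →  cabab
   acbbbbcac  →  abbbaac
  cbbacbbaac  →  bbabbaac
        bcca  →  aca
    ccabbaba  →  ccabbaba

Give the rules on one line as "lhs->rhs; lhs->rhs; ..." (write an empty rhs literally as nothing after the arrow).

  | cccbbca => ccbbca => cbbca => bbca => baa
  | caaaabaac
  | abbbcb => abbab
  | aabcbac => aaabac

bc->a; cb->b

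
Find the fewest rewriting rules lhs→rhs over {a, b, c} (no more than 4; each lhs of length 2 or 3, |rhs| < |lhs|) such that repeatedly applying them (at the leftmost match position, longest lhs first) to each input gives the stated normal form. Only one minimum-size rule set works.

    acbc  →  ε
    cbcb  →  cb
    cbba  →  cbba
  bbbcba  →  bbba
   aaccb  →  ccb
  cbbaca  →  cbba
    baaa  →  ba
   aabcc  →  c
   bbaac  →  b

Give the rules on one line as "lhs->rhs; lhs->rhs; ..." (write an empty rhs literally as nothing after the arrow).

  | acbc => bc => ε
  | cbcb => cb
  | cbba
  | bbbcba => bbba

aa->; ac->; bc->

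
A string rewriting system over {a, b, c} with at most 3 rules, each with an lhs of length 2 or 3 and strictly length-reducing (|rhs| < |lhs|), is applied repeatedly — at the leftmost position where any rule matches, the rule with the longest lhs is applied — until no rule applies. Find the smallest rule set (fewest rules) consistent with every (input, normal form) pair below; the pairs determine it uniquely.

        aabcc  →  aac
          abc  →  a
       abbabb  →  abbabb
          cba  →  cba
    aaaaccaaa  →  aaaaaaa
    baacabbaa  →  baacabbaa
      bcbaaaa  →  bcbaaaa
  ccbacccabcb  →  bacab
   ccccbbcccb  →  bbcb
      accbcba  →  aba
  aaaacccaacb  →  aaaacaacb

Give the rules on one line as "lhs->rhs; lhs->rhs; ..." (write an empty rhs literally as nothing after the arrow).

  | aabcc => aac
  | abc => a
  | abbabb
  | cba

abc->a; cc->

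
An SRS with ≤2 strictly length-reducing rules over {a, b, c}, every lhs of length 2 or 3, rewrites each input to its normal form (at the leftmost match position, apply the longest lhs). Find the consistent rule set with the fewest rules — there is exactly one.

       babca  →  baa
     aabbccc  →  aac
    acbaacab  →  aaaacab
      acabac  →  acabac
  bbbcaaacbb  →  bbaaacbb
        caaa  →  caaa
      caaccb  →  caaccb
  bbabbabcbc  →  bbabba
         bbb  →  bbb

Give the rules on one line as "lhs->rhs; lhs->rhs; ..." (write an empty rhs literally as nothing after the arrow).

bc->; cba->aa

  | babca => baa
  | aabbccc => aabcc => aac
  | acbaacab => aaaacab
  | acabac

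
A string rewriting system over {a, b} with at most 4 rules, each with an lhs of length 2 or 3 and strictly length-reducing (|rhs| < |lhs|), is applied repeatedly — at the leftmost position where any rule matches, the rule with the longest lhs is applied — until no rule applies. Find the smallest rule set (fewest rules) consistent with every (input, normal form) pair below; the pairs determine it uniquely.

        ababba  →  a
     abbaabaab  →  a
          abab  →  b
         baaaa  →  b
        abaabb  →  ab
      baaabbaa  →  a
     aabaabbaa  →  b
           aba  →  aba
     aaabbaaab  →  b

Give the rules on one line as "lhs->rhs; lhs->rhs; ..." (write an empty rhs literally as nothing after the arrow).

aa->; bab->ab; bb->

  | ababba => aabba => bba => a
  | abbaabaab => aaabaab => abaab => abb => a
  | abab => aab => b
  | baaaa => baa => b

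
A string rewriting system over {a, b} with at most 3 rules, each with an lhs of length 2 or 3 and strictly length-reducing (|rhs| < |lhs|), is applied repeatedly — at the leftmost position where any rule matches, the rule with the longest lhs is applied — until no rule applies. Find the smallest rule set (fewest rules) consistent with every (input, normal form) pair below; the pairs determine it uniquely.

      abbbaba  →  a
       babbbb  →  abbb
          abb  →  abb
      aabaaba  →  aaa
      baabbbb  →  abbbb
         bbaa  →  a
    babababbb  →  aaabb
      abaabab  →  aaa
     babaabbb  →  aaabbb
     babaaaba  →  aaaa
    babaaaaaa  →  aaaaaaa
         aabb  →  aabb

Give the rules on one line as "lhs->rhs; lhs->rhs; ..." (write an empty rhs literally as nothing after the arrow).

ba->; bab->a; bba->

  | abbbaba => abba => a
  | babbbb => abbb
  | abb
  | aabaaba => aaaba => aaa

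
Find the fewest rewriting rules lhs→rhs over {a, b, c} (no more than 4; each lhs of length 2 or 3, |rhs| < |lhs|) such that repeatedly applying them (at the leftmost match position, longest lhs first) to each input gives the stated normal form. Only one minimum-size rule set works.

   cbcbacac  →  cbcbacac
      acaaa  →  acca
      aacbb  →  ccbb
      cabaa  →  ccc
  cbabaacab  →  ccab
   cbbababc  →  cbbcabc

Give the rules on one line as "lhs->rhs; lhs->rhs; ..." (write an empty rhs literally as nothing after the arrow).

  | cbcbacac
  | acaaa => acca
  | aacbb => ccbb
  | cabaa => ccaa => ccc

aa->c; aba->ca; bcc->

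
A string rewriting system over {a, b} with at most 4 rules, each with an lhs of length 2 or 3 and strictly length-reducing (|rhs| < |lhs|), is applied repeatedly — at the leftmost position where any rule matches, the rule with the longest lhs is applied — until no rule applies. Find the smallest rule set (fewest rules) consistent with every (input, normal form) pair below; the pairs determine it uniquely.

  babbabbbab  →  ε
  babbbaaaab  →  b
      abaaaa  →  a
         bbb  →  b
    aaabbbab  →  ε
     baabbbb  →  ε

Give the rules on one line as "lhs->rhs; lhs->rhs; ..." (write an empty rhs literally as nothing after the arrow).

  | babbabbbab => bbabbbab => abbbab => bbab => ab => ε
  | babbbaaaab => bbbaaaab => baaaab => baaab => baab => bab => b
  | abaaaa => aaaa => aaa => aa => a
  | bbb => b

aa->a; ab->; bb->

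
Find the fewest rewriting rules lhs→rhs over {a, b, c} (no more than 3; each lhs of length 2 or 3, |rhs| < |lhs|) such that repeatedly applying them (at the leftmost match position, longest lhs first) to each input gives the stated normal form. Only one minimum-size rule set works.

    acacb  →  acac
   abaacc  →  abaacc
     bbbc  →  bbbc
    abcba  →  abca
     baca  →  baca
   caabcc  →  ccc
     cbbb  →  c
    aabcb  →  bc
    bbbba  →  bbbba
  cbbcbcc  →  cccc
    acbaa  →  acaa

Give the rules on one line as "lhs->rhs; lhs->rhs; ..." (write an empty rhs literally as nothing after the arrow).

aab->b; cb->c

  | acacb => acac
  | abaacc
  | bbbc
  | abcba => abca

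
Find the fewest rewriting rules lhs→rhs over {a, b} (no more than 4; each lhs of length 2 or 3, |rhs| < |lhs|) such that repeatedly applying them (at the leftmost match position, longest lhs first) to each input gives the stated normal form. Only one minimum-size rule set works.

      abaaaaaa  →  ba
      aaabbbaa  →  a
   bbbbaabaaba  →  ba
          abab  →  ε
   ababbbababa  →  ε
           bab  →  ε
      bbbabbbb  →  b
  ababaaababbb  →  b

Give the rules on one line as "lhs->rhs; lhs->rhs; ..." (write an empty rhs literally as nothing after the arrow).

  | abaaaaaa => baaaaaa => bbaaaa => aaa => ba
  | aaabbbaa => babbbaa => bbbbaa => bbaa => a
  | bbbbaabaaba => bbaabaaba => abaaba => baaba => bbba => ba
  | abab => bab => bb => ε

aa->b; ab->b; bb->; bba->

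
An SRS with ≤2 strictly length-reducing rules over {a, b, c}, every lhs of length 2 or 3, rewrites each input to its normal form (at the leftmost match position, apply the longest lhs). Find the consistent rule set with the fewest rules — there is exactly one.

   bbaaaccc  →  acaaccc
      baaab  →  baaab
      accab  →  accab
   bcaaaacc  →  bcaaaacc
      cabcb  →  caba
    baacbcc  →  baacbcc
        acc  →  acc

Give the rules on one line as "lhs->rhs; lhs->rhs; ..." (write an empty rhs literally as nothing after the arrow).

bba->ac; bcb->ba

  | bbaaaccc => acaaccc
  | baaab
  | accab
  | bcaaaacc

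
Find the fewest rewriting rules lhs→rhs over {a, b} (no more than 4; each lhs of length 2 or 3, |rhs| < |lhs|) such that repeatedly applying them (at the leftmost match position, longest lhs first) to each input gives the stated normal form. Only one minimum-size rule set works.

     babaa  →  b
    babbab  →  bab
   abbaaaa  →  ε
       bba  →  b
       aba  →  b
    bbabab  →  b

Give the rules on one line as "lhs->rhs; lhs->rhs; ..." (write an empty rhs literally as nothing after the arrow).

  | babaa => bba => b
  | babbab => babb => bab
  | abbaaaa => abaaa => baa => ε
  | bba => b

aba->b; baa->; bb->b; bba->b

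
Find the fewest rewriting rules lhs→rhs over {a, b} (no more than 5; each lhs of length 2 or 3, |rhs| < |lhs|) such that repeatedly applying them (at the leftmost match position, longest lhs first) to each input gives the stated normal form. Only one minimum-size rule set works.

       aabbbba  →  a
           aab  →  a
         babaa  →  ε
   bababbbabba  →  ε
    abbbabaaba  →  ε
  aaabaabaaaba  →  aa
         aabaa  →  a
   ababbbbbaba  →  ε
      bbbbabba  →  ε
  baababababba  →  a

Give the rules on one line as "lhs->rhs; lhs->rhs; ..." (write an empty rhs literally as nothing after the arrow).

ab->; aba->ab; abb->ab; ba->a

  | aabbbba => aabbba => aabba => aaba => aab => a
  | aab => a
  | babaa => abaa => aba => ab => ε
  | bababbbabba => ababbbabba => abbbbabba => abbbabba => abbabba => ababba => abbba => abba => aba => ab => ε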